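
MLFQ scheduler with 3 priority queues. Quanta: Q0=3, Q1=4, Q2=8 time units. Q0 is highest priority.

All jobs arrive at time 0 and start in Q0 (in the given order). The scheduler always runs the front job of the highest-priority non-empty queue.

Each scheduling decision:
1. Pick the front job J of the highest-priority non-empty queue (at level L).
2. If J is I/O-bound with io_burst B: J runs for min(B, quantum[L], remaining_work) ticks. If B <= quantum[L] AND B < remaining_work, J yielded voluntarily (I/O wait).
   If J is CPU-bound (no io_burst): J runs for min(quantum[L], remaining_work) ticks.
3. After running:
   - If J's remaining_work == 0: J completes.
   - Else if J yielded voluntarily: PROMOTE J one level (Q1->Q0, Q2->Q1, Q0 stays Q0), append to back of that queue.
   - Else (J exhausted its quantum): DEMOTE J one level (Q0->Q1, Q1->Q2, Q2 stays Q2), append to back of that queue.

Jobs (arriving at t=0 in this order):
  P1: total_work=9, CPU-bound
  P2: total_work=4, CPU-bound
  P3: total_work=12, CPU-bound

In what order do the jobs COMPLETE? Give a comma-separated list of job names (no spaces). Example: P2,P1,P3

t=0-3: P1@Q0 runs 3, rem=6, quantum used, demote→Q1. Q0=[P2,P3] Q1=[P1] Q2=[]
t=3-6: P2@Q0 runs 3, rem=1, quantum used, demote→Q1. Q0=[P3] Q1=[P1,P2] Q2=[]
t=6-9: P3@Q0 runs 3, rem=9, quantum used, demote→Q1. Q0=[] Q1=[P1,P2,P3] Q2=[]
t=9-13: P1@Q1 runs 4, rem=2, quantum used, demote→Q2. Q0=[] Q1=[P2,P3] Q2=[P1]
t=13-14: P2@Q1 runs 1, rem=0, completes. Q0=[] Q1=[P3] Q2=[P1]
t=14-18: P3@Q1 runs 4, rem=5, quantum used, demote→Q2. Q0=[] Q1=[] Q2=[P1,P3]
t=18-20: P1@Q2 runs 2, rem=0, completes. Q0=[] Q1=[] Q2=[P3]
t=20-25: P3@Q2 runs 5, rem=0, completes. Q0=[] Q1=[] Q2=[]

Answer: P2,P1,P3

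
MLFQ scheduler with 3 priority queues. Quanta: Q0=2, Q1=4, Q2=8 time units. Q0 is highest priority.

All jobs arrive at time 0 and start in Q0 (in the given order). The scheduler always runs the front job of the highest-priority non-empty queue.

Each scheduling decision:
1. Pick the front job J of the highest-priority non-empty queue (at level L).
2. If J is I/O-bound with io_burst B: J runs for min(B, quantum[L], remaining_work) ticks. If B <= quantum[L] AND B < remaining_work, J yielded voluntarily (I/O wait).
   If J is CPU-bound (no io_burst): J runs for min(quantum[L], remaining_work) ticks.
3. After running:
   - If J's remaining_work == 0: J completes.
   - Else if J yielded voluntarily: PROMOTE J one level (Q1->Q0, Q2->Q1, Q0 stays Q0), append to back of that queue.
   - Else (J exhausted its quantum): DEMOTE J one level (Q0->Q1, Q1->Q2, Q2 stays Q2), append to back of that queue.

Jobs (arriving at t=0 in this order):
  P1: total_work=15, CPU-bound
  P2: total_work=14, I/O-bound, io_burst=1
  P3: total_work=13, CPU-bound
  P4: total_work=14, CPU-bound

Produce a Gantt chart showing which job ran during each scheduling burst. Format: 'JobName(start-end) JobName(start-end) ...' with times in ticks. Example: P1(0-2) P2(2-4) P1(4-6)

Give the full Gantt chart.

t=0-2: P1@Q0 runs 2, rem=13, quantum used, demote→Q1. Q0=[P2,P3,P4] Q1=[P1] Q2=[]
t=2-3: P2@Q0 runs 1, rem=13, I/O yield, promote→Q0. Q0=[P3,P4,P2] Q1=[P1] Q2=[]
t=3-5: P3@Q0 runs 2, rem=11, quantum used, demote→Q1. Q0=[P4,P2] Q1=[P1,P3] Q2=[]
t=5-7: P4@Q0 runs 2, rem=12, quantum used, demote→Q1. Q0=[P2] Q1=[P1,P3,P4] Q2=[]
t=7-8: P2@Q0 runs 1, rem=12, I/O yield, promote→Q0. Q0=[P2] Q1=[P1,P3,P4] Q2=[]
t=8-9: P2@Q0 runs 1, rem=11, I/O yield, promote→Q0. Q0=[P2] Q1=[P1,P3,P4] Q2=[]
t=9-10: P2@Q0 runs 1, rem=10, I/O yield, promote→Q0. Q0=[P2] Q1=[P1,P3,P4] Q2=[]
t=10-11: P2@Q0 runs 1, rem=9, I/O yield, promote→Q0. Q0=[P2] Q1=[P1,P3,P4] Q2=[]
t=11-12: P2@Q0 runs 1, rem=8, I/O yield, promote→Q0. Q0=[P2] Q1=[P1,P3,P4] Q2=[]
t=12-13: P2@Q0 runs 1, rem=7, I/O yield, promote→Q0. Q0=[P2] Q1=[P1,P3,P4] Q2=[]
t=13-14: P2@Q0 runs 1, rem=6, I/O yield, promote→Q0. Q0=[P2] Q1=[P1,P3,P4] Q2=[]
t=14-15: P2@Q0 runs 1, rem=5, I/O yield, promote→Q0. Q0=[P2] Q1=[P1,P3,P4] Q2=[]
t=15-16: P2@Q0 runs 1, rem=4, I/O yield, promote→Q0. Q0=[P2] Q1=[P1,P3,P4] Q2=[]
t=16-17: P2@Q0 runs 1, rem=3, I/O yield, promote→Q0. Q0=[P2] Q1=[P1,P3,P4] Q2=[]
t=17-18: P2@Q0 runs 1, rem=2, I/O yield, promote→Q0. Q0=[P2] Q1=[P1,P3,P4] Q2=[]
t=18-19: P2@Q0 runs 1, rem=1, I/O yield, promote→Q0. Q0=[P2] Q1=[P1,P3,P4] Q2=[]
t=19-20: P2@Q0 runs 1, rem=0, completes. Q0=[] Q1=[P1,P3,P4] Q2=[]
t=20-24: P1@Q1 runs 4, rem=9, quantum used, demote→Q2. Q0=[] Q1=[P3,P4] Q2=[P1]
t=24-28: P3@Q1 runs 4, rem=7, quantum used, demote→Q2. Q0=[] Q1=[P4] Q2=[P1,P3]
t=28-32: P4@Q1 runs 4, rem=8, quantum used, demote→Q2. Q0=[] Q1=[] Q2=[P1,P3,P4]
t=32-40: P1@Q2 runs 8, rem=1, quantum used, demote→Q2. Q0=[] Q1=[] Q2=[P3,P4,P1]
t=40-47: P3@Q2 runs 7, rem=0, completes. Q0=[] Q1=[] Q2=[P4,P1]
t=47-55: P4@Q2 runs 8, rem=0, completes. Q0=[] Q1=[] Q2=[P1]
t=55-56: P1@Q2 runs 1, rem=0, completes. Q0=[] Q1=[] Q2=[]

Answer: P1(0-2) P2(2-3) P3(3-5) P4(5-7) P2(7-8) P2(8-9) P2(9-10) P2(10-11) P2(11-12) P2(12-13) P2(13-14) P2(14-15) P2(15-16) P2(16-17) P2(17-18) P2(18-19) P2(19-20) P1(20-24) P3(24-28) P4(28-32) P1(32-40) P3(40-47) P4(47-55) P1(55-56)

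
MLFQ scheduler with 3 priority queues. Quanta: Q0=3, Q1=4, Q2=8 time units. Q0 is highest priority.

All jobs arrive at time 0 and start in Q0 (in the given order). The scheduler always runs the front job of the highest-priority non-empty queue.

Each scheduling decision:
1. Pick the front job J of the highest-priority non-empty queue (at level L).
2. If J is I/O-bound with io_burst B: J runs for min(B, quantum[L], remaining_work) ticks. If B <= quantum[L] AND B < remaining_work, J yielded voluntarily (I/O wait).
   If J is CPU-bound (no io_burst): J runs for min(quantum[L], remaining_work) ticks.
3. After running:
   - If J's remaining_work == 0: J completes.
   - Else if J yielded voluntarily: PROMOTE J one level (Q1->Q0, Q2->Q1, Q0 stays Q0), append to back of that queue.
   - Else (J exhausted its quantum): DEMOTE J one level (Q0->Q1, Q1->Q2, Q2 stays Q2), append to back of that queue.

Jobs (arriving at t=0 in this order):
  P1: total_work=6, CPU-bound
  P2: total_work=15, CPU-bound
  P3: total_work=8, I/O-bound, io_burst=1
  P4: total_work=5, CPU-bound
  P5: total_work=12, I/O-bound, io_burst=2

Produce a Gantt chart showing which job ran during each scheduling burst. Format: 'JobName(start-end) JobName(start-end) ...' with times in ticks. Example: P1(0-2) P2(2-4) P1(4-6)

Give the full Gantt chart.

Answer: P1(0-3) P2(3-6) P3(6-7) P4(7-10) P5(10-12) P3(12-13) P5(13-15) P3(15-16) P5(16-18) P3(18-19) P5(19-21) P3(21-22) P5(22-24) P3(24-25) P5(25-27) P3(27-28) P3(28-29) P1(29-32) P2(32-36) P4(36-38) P2(38-46)

Derivation:
t=0-3: P1@Q0 runs 3, rem=3, quantum used, demote→Q1. Q0=[P2,P3,P4,P5] Q1=[P1] Q2=[]
t=3-6: P2@Q0 runs 3, rem=12, quantum used, demote→Q1. Q0=[P3,P4,P5] Q1=[P1,P2] Q2=[]
t=6-7: P3@Q0 runs 1, rem=7, I/O yield, promote→Q0. Q0=[P4,P5,P3] Q1=[P1,P2] Q2=[]
t=7-10: P4@Q0 runs 3, rem=2, quantum used, demote→Q1. Q0=[P5,P3] Q1=[P1,P2,P4] Q2=[]
t=10-12: P5@Q0 runs 2, rem=10, I/O yield, promote→Q0. Q0=[P3,P5] Q1=[P1,P2,P4] Q2=[]
t=12-13: P3@Q0 runs 1, rem=6, I/O yield, promote→Q0. Q0=[P5,P3] Q1=[P1,P2,P4] Q2=[]
t=13-15: P5@Q0 runs 2, rem=8, I/O yield, promote→Q0. Q0=[P3,P5] Q1=[P1,P2,P4] Q2=[]
t=15-16: P3@Q0 runs 1, rem=5, I/O yield, promote→Q0. Q0=[P5,P3] Q1=[P1,P2,P4] Q2=[]
t=16-18: P5@Q0 runs 2, rem=6, I/O yield, promote→Q0. Q0=[P3,P5] Q1=[P1,P2,P4] Q2=[]
t=18-19: P3@Q0 runs 1, rem=4, I/O yield, promote→Q0. Q0=[P5,P3] Q1=[P1,P2,P4] Q2=[]
t=19-21: P5@Q0 runs 2, rem=4, I/O yield, promote→Q0. Q0=[P3,P5] Q1=[P1,P2,P4] Q2=[]
t=21-22: P3@Q0 runs 1, rem=3, I/O yield, promote→Q0. Q0=[P5,P3] Q1=[P1,P2,P4] Q2=[]
t=22-24: P5@Q0 runs 2, rem=2, I/O yield, promote→Q0. Q0=[P3,P5] Q1=[P1,P2,P4] Q2=[]
t=24-25: P3@Q0 runs 1, rem=2, I/O yield, promote→Q0. Q0=[P5,P3] Q1=[P1,P2,P4] Q2=[]
t=25-27: P5@Q0 runs 2, rem=0, completes. Q0=[P3] Q1=[P1,P2,P4] Q2=[]
t=27-28: P3@Q0 runs 1, rem=1, I/O yield, promote→Q0. Q0=[P3] Q1=[P1,P2,P4] Q2=[]
t=28-29: P3@Q0 runs 1, rem=0, completes. Q0=[] Q1=[P1,P2,P4] Q2=[]
t=29-32: P1@Q1 runs 3, rem=0, completes. Q0=[] Q1=[P2,P4] Q2=[]
t=32-36: P2@Q1 runs 4, rem=8, quantum used, demote→Q2. Q0=[] Q1=[P4] Q2=[P2]
t=36-38: P4@Q1 runs 2, rem=0, completes. Q0=[] Q1=[] Q2=[P2]
t=38-46: P2@Q2 runs 8, rem=0, completes. Q0=[] Q1=[] Q2=[]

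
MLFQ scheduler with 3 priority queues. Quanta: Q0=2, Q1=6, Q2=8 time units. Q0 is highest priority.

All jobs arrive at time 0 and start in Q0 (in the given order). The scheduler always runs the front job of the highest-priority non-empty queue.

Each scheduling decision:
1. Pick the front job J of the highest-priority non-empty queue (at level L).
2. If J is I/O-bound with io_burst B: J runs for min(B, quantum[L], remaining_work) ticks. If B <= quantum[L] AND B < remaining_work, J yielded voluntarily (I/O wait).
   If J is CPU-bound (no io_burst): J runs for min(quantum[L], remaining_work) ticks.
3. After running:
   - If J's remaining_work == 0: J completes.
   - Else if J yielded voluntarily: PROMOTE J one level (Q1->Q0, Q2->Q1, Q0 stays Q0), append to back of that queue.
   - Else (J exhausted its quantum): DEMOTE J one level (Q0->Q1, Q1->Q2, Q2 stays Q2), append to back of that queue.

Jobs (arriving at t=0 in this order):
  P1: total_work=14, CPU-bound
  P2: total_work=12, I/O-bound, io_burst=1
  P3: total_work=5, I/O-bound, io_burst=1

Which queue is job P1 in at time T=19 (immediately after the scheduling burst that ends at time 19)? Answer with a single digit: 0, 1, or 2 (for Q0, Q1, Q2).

Answer: 1

Derivation:
t=0-2: P1@Q0 runs 2, rem=12, quantum used, demote→Q1. Q0=[P2,P3] Q1=[P1] Q2=[]
t=2-3: P2@Q0 runs 1, rem=11, I/O yield, promote→Q0. Q0=[P3,P2] Q1=[P1] Q2=[]
t=3-4: P3@Q0 runs 1, rem=4, I/O yield, promote→Q0. Q0=[P2,P3] Q1=[P1] Q2=[]
t=4-5: P2@Q0 runs 1, rem=10, I/O yield, promote→Q0. Q0=[P3,P2] Q1=[P1] Q2=[]
t=5-6: P3@Q0 runs 1, rem=3, I/O yield, promote→Q0. Q0=[P2,P3] Q1=[P1] Q2=[]
t=6-7: P2@Q0 runs 1, rem=9, I/O yield, promote→Q0. Q0=[P3,P2] Q1=[P1] Q2=[]
t=7-8: P3@Q0 runs 1, rem=2, I/O yield, promote→Q0. Q0=[P2,P3] Q1=[P1] Q2=[]
t=8-9: P2@Q0 runs 1, rem=8, I/O yield, promote→Q0. Q0=[P3,P2] Q1=[P1] Q2=[]
t=9-10: P3@Q0 runs 1, rem=1, I/O yield, promote→Q0. Q0=[P2,P3] Q1=[P1] Q2=[]
t=10-11: P2@Q0 runs 1, rem=7, I/O yield, promote→Q0. Q0=[P3,P2] Q1=[P1] Q2=[]
t=11-12: P3@Q0 runs 1, rem=0, completes. Q0=[P2] Q1=[P1] Q2=[]
t=12-13: P2@Q0 runs 1, rem=6, I/O yield, promote→Q0. Q0=[P2] Q1=[P1] Q2=[]
t=13-14: P2@Q0 runs 1, rem=5, I/O yield, promote→Q0. Q0=[P2] Q1=[P1] Q2=[]
t=14-15: P2@Q0 runs 1, rem=4, I/O yield, promote→Q0. Q0=[P2] Q1=[P1] Q2=[]
t=15-16: P2@Q0 runs 1, rem=3, I/O yield, promote→Q0. Q0=[P2] Q1=[P1] Q2=[]
t=16-17: P2@Q0 runs 1, rem=2, I/O yield, promote→Q0. Q0=[P2] Q1=[P1] Q2=[]
t=17-18: P2@Q0 runs 1, rem=1, I/O yield, promote→Q0. Q0=[P2] Q1=[P1] Q2=[]
t=18-19: P2@Q0 runs 1, rem=0, completes. Q0=[] Q1=[P1] Q2=[]
t=19-25: P1@Q1 runs 6, rem=6, quantum used, demote→Q2. Q0=[] Q1=[] Q2=[P1]
t=25-31: P1@Q2 runs 6, rem=0, completes. Q0=[] Q1=[] Q2=[]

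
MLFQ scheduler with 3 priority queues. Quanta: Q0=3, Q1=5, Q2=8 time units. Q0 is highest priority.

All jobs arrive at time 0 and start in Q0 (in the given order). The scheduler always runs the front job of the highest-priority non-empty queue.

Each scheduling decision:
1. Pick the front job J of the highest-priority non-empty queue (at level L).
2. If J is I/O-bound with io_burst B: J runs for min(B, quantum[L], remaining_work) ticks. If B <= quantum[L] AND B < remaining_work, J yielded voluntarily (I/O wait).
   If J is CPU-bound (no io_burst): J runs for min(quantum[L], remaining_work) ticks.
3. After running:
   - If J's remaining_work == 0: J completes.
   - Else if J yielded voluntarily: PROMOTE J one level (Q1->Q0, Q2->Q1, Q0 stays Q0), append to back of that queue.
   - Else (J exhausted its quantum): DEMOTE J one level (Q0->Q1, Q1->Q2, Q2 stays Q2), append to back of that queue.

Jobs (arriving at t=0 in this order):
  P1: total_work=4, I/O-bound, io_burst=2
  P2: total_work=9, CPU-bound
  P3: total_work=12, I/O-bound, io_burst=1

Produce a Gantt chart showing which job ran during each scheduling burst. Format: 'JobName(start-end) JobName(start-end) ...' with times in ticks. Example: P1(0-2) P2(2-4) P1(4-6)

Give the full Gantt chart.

Answer: P1(0-2) P2(2-5) P3(5-6) P1(6-8) P3(8-9) P3(9-10) P3(10-11) P3(11-12) P3(12-13) P3(13-14) P3(14-15) P3(15-16) P3(16-17) P3(17-18) P3(18-19) P2(19-24) P2(24-25)

Derivation:
t=0-2: P1@Q0 runs 2, rem=2, I/O yield, promote→Q0. Q0=[P2,P3,P1] Q1=[] Q2=[]
t=2-5: P2@Q0 runs 3, rem=6, quantum used, demote→Q1. Q0=[P3,P1] Q1=[P2] Q2=[]
t=5-6: P3@Q0 runs 1, rem=11, I/O yield, promote→Q0. Q0=[P1,P3] Q1=[P2] Q2=[]
t=6-8: P1@Q0 runs 2, rem=0, completes. Q0=[P3] Q1=[P2] Q2=[]
t=8-9: P3@Q0 runs 1, rem=10, I/O yield, promote→Q0. Q0=[P3] Q1=[P2] Q2=[]
t=9-10: P3@Q0 runs 1, rem=9, I/O yield, promote→Q0. Q0=[P3] Q1=[P2] Q2=[]
t=10-11: P3@Q0 runs 1, rem=8, I/O yield, promote→Q0. Q0=[P3] Q1=[P2] Q2=[]
t=11-12: P3@Q0 runs 1, rem=7, I/O yield, promote→Q0. Q0=[P3] Q1=[P2] Q2=[]
t=12-13: P3@Q0 runs 1, rem=6, I/O yield, promote→Q0. Q0=[P3] Q1=[P2] Q2=[]
t=13-14: P3@Q0 runs 1, rem=5, I/O yield, promote→Q0. Q0=[P3] Q1=[P2] Q2=[]
t=14-15: P3@Q0 runs 1, rem=4, I/O yield, promote→Q0. Q0=[P3] Q1=[P2] Q2=[]
t=15-16: P3@Q0 runs 1, rem=3, I/O yield, promote→Q0. Q0=[P3] Q1=[P2] Q2=[]
t=16-17: P3@Q0 runs 1, rem=2, I/O yield, promote→Q0. Q0=[P3] Q1=[P2] Q2=[]
t=17-18: P3@Q0 runs 1, rem=1, I/O yield, promote→Q0. Q0=[P3] Q1=[P2] Q2=[]
t=18-19: P3@Q0 runs 1, rem=0, completes. Q0=[] Q1=[P2] Q2=[]
t=19-24: P2@Q1 runs 5, rem=1, quantum used, demote→Q2. Q0=[] Q1=[] Q2=[P2]
t=24-25: P2@Q2 runs 1, rem=0, completes. Q0=[] Q1=[] Q2=[]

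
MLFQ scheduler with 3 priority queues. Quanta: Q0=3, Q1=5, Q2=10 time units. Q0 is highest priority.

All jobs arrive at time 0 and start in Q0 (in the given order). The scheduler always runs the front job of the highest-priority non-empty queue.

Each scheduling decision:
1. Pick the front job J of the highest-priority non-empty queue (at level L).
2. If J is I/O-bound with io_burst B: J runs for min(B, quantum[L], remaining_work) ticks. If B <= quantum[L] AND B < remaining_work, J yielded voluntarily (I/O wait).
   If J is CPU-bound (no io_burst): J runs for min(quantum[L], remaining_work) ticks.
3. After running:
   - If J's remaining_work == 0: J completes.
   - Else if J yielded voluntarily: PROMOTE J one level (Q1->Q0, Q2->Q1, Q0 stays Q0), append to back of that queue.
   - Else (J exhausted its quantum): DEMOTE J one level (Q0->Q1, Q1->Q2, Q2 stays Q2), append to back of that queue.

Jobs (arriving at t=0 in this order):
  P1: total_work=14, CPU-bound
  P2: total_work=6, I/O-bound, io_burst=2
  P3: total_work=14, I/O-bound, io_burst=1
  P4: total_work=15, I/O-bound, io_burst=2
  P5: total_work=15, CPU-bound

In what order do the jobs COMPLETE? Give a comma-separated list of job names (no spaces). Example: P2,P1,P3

Answer: P2,P4,P3,P1,P5

Derivation:
t=0-3: P1@Q0 runs 3, rem=11, quantum used, demote→Q1. Q0=[P2,P3,P4,P5] Q1=[P1] Q2=[]
t=3-5: P2@Q0 runs 2, rem=4, I/O yield, promote→Q0. Q0=[P3,P4,P5,P2] Q1=[P1] Q2=[]
t=5-6: P3@Q0 runs 1, rem=13, I/O yield, promote→Q0. Q0=[P4,P5,P2,P3] Q1=[P1] Q2=[]
t=6-8: P4@Q0 runs 2, rem=13, I/O yield, promote→Q0. Q0=[P5,P2,P3,P4] Q1=[P1] Q2=[]
t=8-11: P5@Q0 runs 3, rem=12, quantum used, demote→Q1. Q0=[P2,P3,P4] Q1=[P1,P5] Q2=[]
t=11-13: P2@Q0 runs 2, rem=2, I/O yield, promote→Q0. Q0=[P3,P4,P2] Q1=[P1,P5] Q2=[]
t=13-14: P3@Q0 runs 1, rem=12, I/O yield, promote→Q0. Q0=[P4,P2,P3] Q1=[P1,P5] Q2=[]
t=14-16: P4@Q0 runs 2, rem=11, I/O yield, promote→Q0. Q0=[P2,P3,P4] Q1=[P1,P5] Q2=[]
t=16-18: P2@Q0 runs 2, rem=0, completes. Q0=[P3,P4] Q1=[P1,P5] Q2=[]
t=18-19: P3@Q0 runs 1, rem=11, I/O yield, promote→Q0. Q0=[P4,P3] Q1=[P1,P5] Q2=[]
t=19-21: P4@Q0 runs 2, rem=9, I/O yield, promote→Q0. Q0=[P3,P4] Q1=[P1,P5] Q2=[]
t=21-22: P3@Q0 runs 1, rem=10, I/O yield, promote→Q0. Q0=[P4,P3] Q1=[P1,P5] Q2=[]
t=22-24: P4@Q0 runs 2, rem=7, I/O yield, promote→Q0. Q0=[P3,P4] Q1=[P1,P5] Q2=[]
t=24-25: P3@Q0 runs 1, rem=9, I/O yield, promote→Q0. Q0=[P4,P3] Q1=[P1,P5] Q2=[]
t=25-27: P4@Q0 runs 2, rem=5, I/O yield, promote→Q0. Q0=[P3,P4] Q1=[P1,P5] Q2=[]
t=27-28: P3@Q0 runs 1, rem=8, I/O yield, promote→Q0. Q0=[P4,P3] Q1=[P1,P5] Q2=[]
t=28-30: P4@Q0 runs 2, rem=3, I/O yield, promote→Q0. Q0=[P3,P4] Q1=[P1,P5] Q2=[]
t=30-31: P3@Q0 runs 1, rem=7, I/O yield, promote→Q0. Q0=[P4,P3] Q1=[P1,P5] Q2=[]
t=31-33: P4@Q0 runs 2, rem=1, I/O yield, promote→Q0. Q0=[P3,P4] Q1=[P1,P5] Q2=[]
t=33-34: P3@Q0 runs 1, rem=6, I/O yield, promote→Q0. Q0=[P4,P3] Q1=[P1,P5] Q2=[]
t=34-35: P4@Q0 runs 1, rem=0, completes. Q0=[P3] Q1=[P1,P5] Q2=[]
t=35-36: P3@Q0 runs 1, rem=5, I/O yield, promote→Q0. Q0=[P3] Q1=[P1,P5] Q2=[]
t=36-37: P3@Q0 runs 1, rem=4, I/O yield, promote→Q0. Q0=[P3] Q1=[P1,P5] Q2=[]
t=37-38: P3@Q0 runs 1, rem=3, I/O yield, promote→Q0. Q0=[P3] Q1=[P1,P5] Q2=[]
t=38-39: P3@Q0 runs 1, rem=2, I/O yield, promote→Q0. Q0=[P3] Q1=[P1,P5] Q2=[]
t=39-40: P3@Q0 runs 1, rem=1, I/O yield, promote→Q0. Q0=[P3] Q1=[P1,P5] Q2=[]
t=40-41: P3@Q0 runs 1, rem=0, completes. Q0=[] Q1=[P1,P5] Q2=[]
t=41-46: P1@Q1 runs 5, rem=6, quantum used, demote→Q2. Q0=[] Q1=[P5] Q2=[P1]
t=46-51: P5@Q1 runs 5, rem=7, quantum used, demote→Q2. Q0=[] Q1=[] Q2=[P1,P5]
t=51-57: P1@Q2 runs 6, rem=0, completes. Q0=[] Q1=[] Q2=[P5]
t=57-64: P5@Q2 runs 7, rem=0, completes. Q0=[] Q1=[] Q2=[]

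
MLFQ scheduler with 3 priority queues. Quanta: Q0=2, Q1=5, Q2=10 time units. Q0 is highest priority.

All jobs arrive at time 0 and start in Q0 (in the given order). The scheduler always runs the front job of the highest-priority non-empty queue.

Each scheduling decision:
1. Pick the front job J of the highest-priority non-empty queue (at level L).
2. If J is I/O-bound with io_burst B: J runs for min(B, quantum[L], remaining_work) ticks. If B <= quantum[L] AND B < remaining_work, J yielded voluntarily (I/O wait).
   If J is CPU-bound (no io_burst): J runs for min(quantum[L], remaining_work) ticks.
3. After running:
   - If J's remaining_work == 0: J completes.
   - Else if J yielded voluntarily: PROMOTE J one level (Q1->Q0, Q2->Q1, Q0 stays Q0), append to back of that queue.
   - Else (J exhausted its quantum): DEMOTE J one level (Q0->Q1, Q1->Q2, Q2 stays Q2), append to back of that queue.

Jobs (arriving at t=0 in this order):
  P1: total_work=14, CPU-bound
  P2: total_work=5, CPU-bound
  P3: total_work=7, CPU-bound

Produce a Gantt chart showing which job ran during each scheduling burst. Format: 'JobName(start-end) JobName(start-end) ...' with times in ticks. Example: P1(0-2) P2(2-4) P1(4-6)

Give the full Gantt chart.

Answer: P1(0-2) P2(2-4) P3(4-6) P1(6-11) P2(11-14) P3(14-19) P1(19-26)

Derivation:
t=0-2: P1@Q0 runs 2, rem=12, quantum used, demote→Q1. Q0=[P2,P3] Q1=[P1] Q2=[]
t=2-4: P2@Q0 runs 2, rem=3, quantum used, demote→Q1. Q0=[P3] Q1=[P1,P2] Q2=[]
t=4-6: P3@Q0 runs 2, rem=5, quantum used, demote→Q1. Q0=[] Q1=[P1,P2,P3] Q2=[]
t=6-11: P1@Q1 runs 5, rem=7, quantum used, demote→Q2. Q0=[] Q1=[P2,P3] Q2=[P1]
t=11-14: P2@Q1 runs 3, rem=0, completes. Q0=[] Q1=[P3] Q2=[P1]
t=14-19: P3@Q1 runs 5, rem=0, completes. Q0=[] Q1=[] Q2=[P1]
t=19-26: P1@Q2 runs 7, rem=0, completes. Q0=[] Q1=[] Q2=[]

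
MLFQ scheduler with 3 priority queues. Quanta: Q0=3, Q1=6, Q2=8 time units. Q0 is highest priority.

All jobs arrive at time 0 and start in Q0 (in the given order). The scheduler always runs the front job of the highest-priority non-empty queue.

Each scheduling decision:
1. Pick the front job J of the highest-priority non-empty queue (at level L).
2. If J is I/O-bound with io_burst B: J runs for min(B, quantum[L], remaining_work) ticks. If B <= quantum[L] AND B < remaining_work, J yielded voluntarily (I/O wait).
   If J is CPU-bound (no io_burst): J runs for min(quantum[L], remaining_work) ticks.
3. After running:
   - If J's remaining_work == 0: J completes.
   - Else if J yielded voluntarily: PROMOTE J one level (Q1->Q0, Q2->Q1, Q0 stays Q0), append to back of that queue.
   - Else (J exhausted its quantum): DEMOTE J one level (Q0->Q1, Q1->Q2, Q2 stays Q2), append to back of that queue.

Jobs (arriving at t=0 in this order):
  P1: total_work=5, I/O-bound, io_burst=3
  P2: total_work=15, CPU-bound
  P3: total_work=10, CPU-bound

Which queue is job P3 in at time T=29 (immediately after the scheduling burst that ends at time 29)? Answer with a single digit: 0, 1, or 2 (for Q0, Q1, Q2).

Answer: 2

Derivation:
t=0-3: P1@Q0 runs 3, rem=2, I/O yield, promote→Q0. Q0=[P2,P3,P1] Q1=[] Q2=[]
t=3-6: P2@Q0 runs 3, rem=12, quantum used, demote→Q1. Q0=[P3,P1] Q1=[P2] Q2=[]
t=6-9: P3@Q0 runs 3, rem=7, quantum used, demote→Q1. Q0=[P1] Q1=[P2,P3] Q2=[]
t=9-11: P1@Q0 runs 2, rem=0, completes. Q0=[] Q1=[P2,P3] Q2=[]
t=11-17: P2@Q1 runs 6, rem=6, quantum used, demote→Q2. Q0=[] Q1=[P3] Q2=[P2]
t=17-23: P3@Q1 runs 6, rem=1, quantum used, demote→Q2. Q0=[] Q1=[] Q2=[P2,P3]
t=23-29: P2@Q2 runs 6, rem=0, completes. Q0=[] Q1=[] Q2=[P3]
t=29-30: P3@Q2 runs 1, rem=0, completes. Q0=[] Q1=[] Q2=[]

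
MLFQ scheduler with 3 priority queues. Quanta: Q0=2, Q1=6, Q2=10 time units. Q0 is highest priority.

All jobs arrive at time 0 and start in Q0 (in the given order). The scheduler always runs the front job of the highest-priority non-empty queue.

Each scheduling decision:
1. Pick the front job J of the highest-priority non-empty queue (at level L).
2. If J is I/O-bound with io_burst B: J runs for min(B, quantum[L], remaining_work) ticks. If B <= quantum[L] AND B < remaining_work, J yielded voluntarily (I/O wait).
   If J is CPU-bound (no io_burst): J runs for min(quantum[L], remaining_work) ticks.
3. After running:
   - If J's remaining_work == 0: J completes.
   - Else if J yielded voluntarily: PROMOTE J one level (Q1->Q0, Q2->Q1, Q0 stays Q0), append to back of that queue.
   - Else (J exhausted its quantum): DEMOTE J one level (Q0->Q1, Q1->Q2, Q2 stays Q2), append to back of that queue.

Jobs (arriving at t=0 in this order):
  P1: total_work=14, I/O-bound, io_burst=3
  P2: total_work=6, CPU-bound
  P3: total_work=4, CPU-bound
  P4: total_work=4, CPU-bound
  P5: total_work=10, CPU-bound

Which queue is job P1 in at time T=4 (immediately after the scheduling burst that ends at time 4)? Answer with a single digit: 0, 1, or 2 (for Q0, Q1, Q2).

t=0-2: P1@Q0 runs 2, rem=12, quantum used, demote→Q1. Q0=[P2,P3,P4,P5] Q1=[P1] Q2=[]
t=2-4: P2@Q0 runs 2, rem=4, quantum used, demote→Q1. Q0=[P3,P4,P5] Q1=[P1,P2] Q2=[]
t=4-6: P3@Q0 runs 2, rem=2, quantum used, demote→Q1. Q0=[P4,P5] Q1=[P1,P2,P3] Q2=[]
t=6-8: P4@Q0 runs 2, rem=2, quantum used, demote→Q1. Q0=[P5] Q1=[P1,P2,P3,P4] Q2=[]
t=8-10: P5@Q0 runs 2, rem=8, quantum used, demote→Q1. Q0=[] Q1=[P1,P2,P3,P4,P5] Q2=[]
t=10-13: P1@Q1 runs 3, rem=9, I/O yield, promote→Q0. Q0=[P1] Q1=[P2,P3,P4,P5] Q2=[]
t=13-15: P1@Q0 runs 2, rem=7, quantum used, demote→Q1. Q0=[] Q1=[P2,P3,P4,P5,P1] Q2=[]
t=15-19: P2@Q1 runs 4, rem=0, completes. Q0=[] Q1=[P3,P4,P5,P1] Q2=[]
t=19-21: P3@Q1 runs 2, rem=0, completes. Q0=[] Q1=[P4,P5,P1] Q2=[]
t=21-23: P4@Q1 runs 2, rem=0, completes. Q0=[] Q1=[P5,P1] Q2=[]
t=23-29: P5@Q1 runs 6, rem=2, quantum used, demote→Q2. Q0=[] Q1=[P1] Q2=[P5]
t=29-32: P1@Q1 runs 3, rem=4, I/O yield, promote→Q0. Q0=[P1] Q1=[] Q2=[P5]
t=32-34: P1@Q0 runs 2, rem=2, quantum used, demote→Q1. Q0=[] Q1=[P1] Q2=[P5]
t=34-36: P1@Q1 runs 2, rem=0, completes. Q0=[] Q1=[] Q2=[P5]
t=36-38: P5@Q2 runs 2, rem=0, completes. Q0=[] Q1=[] Q2=[]

Answer: 1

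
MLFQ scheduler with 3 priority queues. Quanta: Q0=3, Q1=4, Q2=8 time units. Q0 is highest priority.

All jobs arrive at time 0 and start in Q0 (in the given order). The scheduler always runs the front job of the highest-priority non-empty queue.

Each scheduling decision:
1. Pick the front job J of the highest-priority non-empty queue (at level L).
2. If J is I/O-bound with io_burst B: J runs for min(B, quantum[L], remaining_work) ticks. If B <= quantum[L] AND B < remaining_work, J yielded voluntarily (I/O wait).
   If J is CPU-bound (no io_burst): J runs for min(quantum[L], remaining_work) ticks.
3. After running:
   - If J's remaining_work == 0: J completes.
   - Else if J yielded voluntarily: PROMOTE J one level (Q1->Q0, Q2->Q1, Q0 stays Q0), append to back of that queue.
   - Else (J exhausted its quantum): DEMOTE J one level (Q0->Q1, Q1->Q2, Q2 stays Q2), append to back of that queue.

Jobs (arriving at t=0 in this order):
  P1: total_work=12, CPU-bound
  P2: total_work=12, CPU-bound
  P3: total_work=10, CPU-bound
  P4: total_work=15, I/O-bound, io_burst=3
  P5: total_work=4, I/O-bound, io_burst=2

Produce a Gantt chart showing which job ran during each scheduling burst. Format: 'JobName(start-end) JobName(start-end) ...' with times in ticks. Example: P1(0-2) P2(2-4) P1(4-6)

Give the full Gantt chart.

t=0-3: P1@Q0 runs 3, rem=9, quantum used, demote→Q1. Q0=[P2,P3,P4,P5] Q1=[P1] Q2=[]
t=3-6: P2@Q0 runs 3, rem=9, quantum used, demote→Q1. Q0=[P3,P4,P5] Q1=[P1,P2] Q2=[]
t=6-9: P3@Q0 runs 3, rem=7, quantum used, demote→Q1. Q0=[P4,P5] Q1=[P1,P2,P3] Q2=[]
t=9-12: P4@Q0 runs 3, rem=12, I/O yield, promote→Q0. Q0=[P5,P4] Q1=[P1,P2,P3] Q2=[]
t=12-14: P5@Q0 runs 2, rem=2, I/O yield, promote→Q0. Q0=[P4,P5] Q1=[P1,P2,P3] Q2=[]
t=14-17: P4@Q0 runs 3, rem=9, I/O yield, promote→Q0. Q0=[P5,P4] Q1=[P1,P2,P3] Q2=[]
t=17-19: P5@Q0 runs 2, rem=0, completes. Q0=[P4] Q1=[P1,P2,P3] Q2=[]
t=19-22: P4@Q0 runs 3, rem=6, I/O yield, promote→Q0. Q0=[P4] Q1=[P1,P2,P3] Q2=[]
t=22-25: P4@Q0 runs 3, rem=3, I/O yield, promote→Q0. Q0=[P4] Q1=[P1,P2,P3] Q2=[]
t=25-28: P4@Q0 runs 3, rem=0, completes. Q0=[] Q1=[P1,P2,P3] Q2=[]
t=28-32: P1@Q1 runs 4, rem=5, quantum used, demote→Q2. Q0=[] Q1=[P2,P3] Q2=[P1]
t=32-36: P2@Q1 runs 4, rem=5, quantum used, demote→Q2. Q0=[] Q1=[P3] Q2=[P1,P2]
t=36-40: P3@Q1 runs 4, rem=3, quantum used, demote→Q2. Q0=[] Q1=[] Q2=[P1,P2,P3]
t=40-45: P1@Q2 runs 5, rem=0, completes. Q0=[] Q1=[] Q2=[P2,P3]
t=45-50: P2@Q2 runs 5, rem=0, completes. Q0=[] Q1=[] Q2=[P3]
t=50-53: P3@Q2 runs 3, rem=0, completes. Q0=[] Q1=[] Q2=[]

Answer: P1(0-3) P2(3-6) P3(6-9) P4(9-12) P5(12-14) P4(14-17) P5(17-19) P4(19-22) P4(22-25) P4(25-28) P1(28-32) P2(32-36) P3(36-40) P1(40-45) P2(45-50) P3(50-53)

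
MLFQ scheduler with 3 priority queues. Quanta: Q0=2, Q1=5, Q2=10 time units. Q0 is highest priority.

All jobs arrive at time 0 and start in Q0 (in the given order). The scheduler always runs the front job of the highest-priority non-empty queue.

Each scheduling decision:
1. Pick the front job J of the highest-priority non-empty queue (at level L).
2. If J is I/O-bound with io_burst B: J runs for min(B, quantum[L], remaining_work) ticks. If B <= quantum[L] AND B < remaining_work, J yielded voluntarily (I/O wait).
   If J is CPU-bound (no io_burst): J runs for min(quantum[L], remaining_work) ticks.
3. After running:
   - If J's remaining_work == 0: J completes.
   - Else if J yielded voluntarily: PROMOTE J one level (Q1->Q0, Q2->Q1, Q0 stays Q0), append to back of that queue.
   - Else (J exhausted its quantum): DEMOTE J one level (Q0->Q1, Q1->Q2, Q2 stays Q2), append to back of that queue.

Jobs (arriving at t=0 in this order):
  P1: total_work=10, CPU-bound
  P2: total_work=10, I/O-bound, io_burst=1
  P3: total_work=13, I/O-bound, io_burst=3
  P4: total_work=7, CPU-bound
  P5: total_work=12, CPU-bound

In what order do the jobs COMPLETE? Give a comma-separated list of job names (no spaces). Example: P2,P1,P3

Answer: P2,P4,P3,P1,P5

Derivation:
t=0-2: P1@Q0 runs 2, rem=8, quantum used, demote→Q1. Q0=[P2,P3,P4,P5] Q1=[P1] Q2=[]
t=2-3: P2@Q0 runs 1, rem=9, I/O yield, promote→Q0. Q0=[P3,P4,P5,P2] Q1=[P1] Q2=[]
t=3-5: P3@Q0 runs 2, rem=11, quantum used, demote→Q1. Q0=[P4,P5,P2] Q1=[P1,P3] Q2=[]
t=5-7: P4@Q0 runs 2, rem=5, quantum used, demote→Q1. Q0=[P5,P2] Q1=[P1,P3,P4] Q2=[]
t=7-9: P5@Q0 runs 2, rem=10, quantum used, demote→Q1. Q0=[P2] Q1=[P1,P3,P4,P5] Q2=[]
t=9-10: P2@Q0 runs 1, rem=8, I/O yield, promote→Q0. Q0=[P2] Q1=[P1,P3,P4,P5] Q2=[]
t=10-11: P2@Q0 runs 1, rem=7, I/O yield, promote→Q0. Q0=[P2] Q1=[P1,P3,P4,P5] Q2=[]
t=11-12: P2@Q0 runs 1, rem=6, I/O yield, promote→Q0. Q0=[P2] Q1=[P1,P3,P4,P5] Q2=[]
t=12-13: P2@Q0 runs 1, rem=5, I/O yield, promote→Q0. Q0=[P2] Q1=[P1,P3,P4,P5] Q2=[]
t=13-14: P2@Q0 runs 1, rem=4, I/O yield, promote→Q0. Q0=[P2] Q1=[P1,P3,P4,P5] Q2=[]
t=14-15: P2@Q0 runs 1, rem=3, I/O yield, promote→Q0. Q0=[P2] Q1=[P1,P3,P4,P5] Q2=[]
t=15-16: P2@Q0 runs 1, rem=2, I/O yield, promote→Q0. Q0=[P2] Q1=[P1,P3,P4,P5] Q2=[]
t=16-17: P2@Q0 runs 1, rem=1, I/O yield, promote→Q0. Q0=[P2] Q1=[P1,P3,P4,P5] Q2=[]
t=17-18: P2@Q0 runs 1, rem=0, completes. Q0=[] Q1=[P1,P3,P4,P5] Q2=[]
t=18-23: P1@Q1 runs 5, rem=3, quantum used, demote→Q2. Q0=[] Q1=[P3,P4,P5] Q2=[P1]
t=23-26: P3@Q1 runs 3, rem=8, I/O yield, promote→Q0. Q0=[P3] Q1=[P4,P5] Q2=[P1]
t=26-28: P3@Q0 runs 2, rem=6, quantum used, demote→Q1. Q0=[] Q1=[P4,P5,P3] Q2=[P1]
t=28-33: P4@Q1 runs 5, rem=0, completes. Q0=[] Q1=[P5,P3] Q2=[P1]
t=33-38: P5@Q1 runs 5, rem=5, quantum used, demote→Q2. Q0=[] Q1=[P3] Q2=[P1,P5]
t=38-41: P3@Q1 runs 3, rem=3, I/O yield, promote→Q0. Q0=[P3] Q1=[] Q2=[P1,P5]
t=41-43: P3@Q0 runs 2, rem=1, quantum used, demote→Q1. Q0=[] Q1=[P3] Q2=[P1,P5]
t=43-44: P3@Q1 runs 1, rem=0, completes. Q0=[] Q1=[] Q2=[P1,P5]
t=44-47: P1@Q2 runs 3, rem=0, completes. Q0=[] Q1=[] Q2=[P5]
t=47-52: P5@Q2 runs 5, rem=0, completes. Q0=[] Q1=[] Q2=[]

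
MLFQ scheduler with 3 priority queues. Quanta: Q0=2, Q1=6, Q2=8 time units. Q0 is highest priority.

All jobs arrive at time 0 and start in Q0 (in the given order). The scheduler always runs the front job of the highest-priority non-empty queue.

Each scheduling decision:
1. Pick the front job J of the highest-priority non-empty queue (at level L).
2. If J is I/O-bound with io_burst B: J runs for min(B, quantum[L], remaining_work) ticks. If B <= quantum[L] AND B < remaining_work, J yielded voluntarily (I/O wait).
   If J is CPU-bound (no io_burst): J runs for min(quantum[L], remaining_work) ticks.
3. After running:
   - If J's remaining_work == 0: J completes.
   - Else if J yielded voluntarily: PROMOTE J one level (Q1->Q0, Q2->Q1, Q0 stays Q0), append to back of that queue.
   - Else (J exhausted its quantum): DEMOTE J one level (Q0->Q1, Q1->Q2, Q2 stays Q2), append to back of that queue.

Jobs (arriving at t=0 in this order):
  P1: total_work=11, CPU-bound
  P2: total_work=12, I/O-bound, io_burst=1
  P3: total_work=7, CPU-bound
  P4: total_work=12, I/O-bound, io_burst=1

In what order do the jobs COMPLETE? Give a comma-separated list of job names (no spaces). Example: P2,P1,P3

Answer: P2,P4,P3,P1

Derivation:
t=0-2: P1@Q0 runs 2, rem=9, quantum used, demote→Q1. Q0=[P2,P3,P4] Q1=[P1] Q2=[]
t=2-3: P2@Q0 runs 1, rem=11, I/O yield, promote→Q0. Q0=[P3,P4,P2] Q1=[P1] Q2=[]
t=3-5: P3@Q0 runs 2, rem=5, quantum used, demote→Q1. Q0=[P4,P2] Q1=[P1,P3] Q2=[]
t=5-6: P4@Q0 runs 1, rem=11, I/O yield, promote→Q0. Q0=[P2,P4] Q1=[P1,P3] Q2=[]
t=6-7: P2@Q0 runs 1, rem=10, I/O yield, promote→Q0. Q0=[P4,P2] Q1=[P1,P3] Q2=[]
t=7-8: P4@Q0 runs 1, rem=10, I/O yield, promote→Q0. Q0=[P2,P4] Q1=[P1,P3] Q2=[]
t=8-9: P2@Q0 runs 1, rem=9, I/O yield, promote→Q0. Q0=[P4,P2] Q1=[P1,P3] Q2=[]
t=9-10: P4@Q0 runs 1, rem=9, I/O yield, promote→Q0. Q0=[P2,P4] Q1=[P1,P3] Q2=[]
t=10-11: P2@Q0 runs 1, rem=8, I/O yield, promote→Q0. Q0=[P4,P2] Q1=[P1,P3] Q2=[]
t=11-12: P4@Q0 runs 1, rem=8, I/O yield, promote→Q0. Q0=[P2,P4] Q1=[P1,P3] Q2=[]
t=12-13: P2@Q0 runs 1, rem=7, I/O yield, promote→Q0. Q0=[P4,P2] Q1=[P1,P3] Q2=[]
t=13-14: P4@Q0 runs 1, rem=7, I/O yield, promote→Q0. Q0=[P2,P4] Q1=[P1,P3] Q2=[]
t=14-15: P2@Q0 runs 1, rem=6, I/O yield, promote→Q0. Q0=[P4,P2] Q1=[P1,P3] Q2=[]
t=15-16: P4@Q0 runs 1, rem=6, I/O yield, promote→Q0. Q0=[P2,P4] Q1=[P1,P3] Q2=[]
t=16-17: P2@Q0 runs 1, rem=5, I/O yield, promote→Q0. Q0=[P4,P2] Q1=[P1,P3] Q2=[]
t=17-18: P4@Q0 runs 1, rem=5, I/O yield, promote→Q0. Q0=[P2,P4] Q1=[P1,P3] Q2=[]
t=18-19: P2@Q0 runs 1, rem=4, I/O yield, promote→Q0. Q0=[P4,P2] Q1=[P1,P3] Q2=[]
t=19-20: P4@Q0 runs 1, rem=4, I/O yield, promote→Q0. Q0=[P2,P4] Q1=[P1,P3] Q2=[]
t=20-21: P2@Q0 runs 1, rem=3, I/O yield, promote→Q0. Q0=[P4,P2] Q1=[P1,P3] Q2=[]
t=21-22: P4@Q0 runs 1, rem=3, I/O yield, promote→Q0. Q0=[P2,P4] Q1=[P1,P3] Q2=[]
t=22-23: P2@Q0 runs 1, rem=2, I/O yield, promote→Q0. Q0=[P4,P2] Q1=[P1,P3] Q2=[]
t=23-24: P4@Q0 runs 1, rem=2, I/O yield, promote→Q0. Q0=[P2,P4] Q1=[P1,P3] Q2=[]
t=24-25: P2@Q0 runs 1, rem=1, I/O yield, promote→Q0. Q0=[P4,P2] Q1=[P1,P3] Q2=[]
t=25-26: P4@Q0 runs 1, rem=1, I/O yield, promote→Q0. Q0=[P2,P4] Q1=[P1,P3] Q2=[]
t=26-27: P2@Q0 runs 1, rem=0, completes. Q0=[P4] Q1=[P1,P3] Q2=[]
t=27-28: P4@Q0 runs 1, rem=0, completes. Q0=[] Q1=[P1,P3] Q2=[]
t=28-34: P1@Q1 runs 6, rem=3, quantum used, demote→Q2. Q0=[] Q1=[P3] Q2=[P1]
t=34-39: P3@Q1 runs 5, rem=0, completes. Q0=[] Q1=[] Q2=[P1]
t=39-42: P1@Q2 runs 3, rem=0, completes. Q0=[] Q1=[] Q2=[]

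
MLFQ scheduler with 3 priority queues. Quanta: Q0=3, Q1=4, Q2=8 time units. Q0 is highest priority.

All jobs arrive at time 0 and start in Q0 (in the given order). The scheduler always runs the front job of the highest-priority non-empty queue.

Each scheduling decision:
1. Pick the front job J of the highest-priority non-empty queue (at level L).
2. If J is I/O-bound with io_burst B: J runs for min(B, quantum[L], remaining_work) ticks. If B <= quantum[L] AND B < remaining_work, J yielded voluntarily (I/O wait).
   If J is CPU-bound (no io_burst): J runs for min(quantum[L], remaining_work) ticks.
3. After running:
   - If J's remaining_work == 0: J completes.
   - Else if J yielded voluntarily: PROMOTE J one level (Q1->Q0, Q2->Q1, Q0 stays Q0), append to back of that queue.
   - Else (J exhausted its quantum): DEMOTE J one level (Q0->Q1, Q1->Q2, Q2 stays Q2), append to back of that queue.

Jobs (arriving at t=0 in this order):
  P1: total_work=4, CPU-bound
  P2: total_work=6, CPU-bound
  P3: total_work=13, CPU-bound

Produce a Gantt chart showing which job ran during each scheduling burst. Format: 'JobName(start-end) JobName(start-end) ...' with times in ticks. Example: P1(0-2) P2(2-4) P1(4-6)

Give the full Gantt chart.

Answer: P1(0-3) P2(3-6) P3(6-9) P1(9-10) P2(10-13) P3(13-17) P3(17-23)

Derivation:
t=0-3: P1@Q0 runs 3, rem=1, quantum used, demote→Q1. Q0=[P2,P3] Q1=[P1] Q2=[]
t=3-6: P2@Q0 runs 3, rem=3, quantum used, demote→Q1. Q0=[P3] Q1=[P1,P2] Q2=[]
t=6-9: P3@Q0 runs 3, rem=10, quantum used, demote→Q1. Q0=[] Q1=[P1,P2,P3] Q2=[]
t=9-10: P1@Q1 runs 1, rem=0, completes. Q0=[] Q1=[P2,P3] Q2=[]
t=10-13: P2@Q1 runs 3, rem=0, completes. Q0=[] Q1=[P3] Q2=[]
t=13-17: P3@Q1 runs 4, rem=6, quantum used, demote→Q2. Q0=[] Q1=[] Q2=[P3]
t=17-23: P3@Q2 runs 6, rem=0, completes. Q0=[] Q1=[] Q2=[]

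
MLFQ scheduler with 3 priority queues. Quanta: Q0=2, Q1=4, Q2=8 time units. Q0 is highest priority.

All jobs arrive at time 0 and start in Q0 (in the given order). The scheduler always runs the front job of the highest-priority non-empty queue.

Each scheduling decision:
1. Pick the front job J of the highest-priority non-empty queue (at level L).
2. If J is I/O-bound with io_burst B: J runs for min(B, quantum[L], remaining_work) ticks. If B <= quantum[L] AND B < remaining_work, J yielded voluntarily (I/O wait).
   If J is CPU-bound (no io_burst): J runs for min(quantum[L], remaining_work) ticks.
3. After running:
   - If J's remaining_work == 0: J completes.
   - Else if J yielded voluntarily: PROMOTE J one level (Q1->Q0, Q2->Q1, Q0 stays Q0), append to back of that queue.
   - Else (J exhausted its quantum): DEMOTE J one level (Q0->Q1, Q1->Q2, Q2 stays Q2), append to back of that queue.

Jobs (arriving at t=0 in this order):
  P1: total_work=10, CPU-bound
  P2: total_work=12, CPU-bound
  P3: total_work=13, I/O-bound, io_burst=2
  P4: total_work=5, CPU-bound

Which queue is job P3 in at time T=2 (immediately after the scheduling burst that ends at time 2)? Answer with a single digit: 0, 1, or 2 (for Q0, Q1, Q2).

t=0-2: P1@Q0 runs 2, rem=8, quantum used, demote→Q1. Q0=[P2,P3,P4] Q1=[P1] Q2=[]
t=2-4: P2@Q0 runs 2, rem=10, quantum used, demote→Q1. Q0=[P3,P4] Q1=[P1,P2] Q2=[]
t=4-6: P3@Q0 runs 2, rem=11, I/O yield, promote→Q0. Q0=[P4,P3] Q1=[P1,P2] Q2=[]
t=6-8: P4@Q0 runs 2, rem=3, quantum used, demote→Q1. Q0=[P3] Q1=[P1,P2,P4] Q2=[]
t=8-10: P3@Q0 runs 2, rem=9, I/O yield, promote→Q0. Q0=[P3] Q1=[P1,P2,P4] Q2=[]
t=10-12: P3@Q0 runs 2, rem=7, I/O yield, promote→Q0. Q0=[P3] Q1=[P1,P2,P4] Q2=[]
t=12-14: P3@Q0 runs 2, rem=5, I/O yield, promote→Q0. Q0=[P3] Q1=[P1,P2,P4] Q2=[]
t=14-16: P3@Q0 runs 2, rem=3, I/O yield, promote→Q0. Q0=[P3] Q1=[P1,P2,P4] Q2=[]
t=16-18: P3@Q0 runs 2, rem=1, I/O yield, promote→Q0. Q0=[P3] Q1=[P1,P2,P4] Q2=[]
t=18-19: P3@Q0 runs 1, rem=0, completes. Q0=[] Q1=[P1,P2,P4] Q2=[]
t=19-23: P1@Q1 runs 4, rem=4, quantum used, demote→Q2. Q0=[] Q1=[P2,P4] Q2=[P1]
t=23-27: P2@Q1 runs 4, rem=6, quantum used, demote→Q2. Q0=[] Q1=[P4] Q2=[P1,P2]
t=27-30: P4@Q1 runs 3, rem=0, completes. Q0=[] Q1=[] Q2=[P1,P2]
t=30-34: P1@Q2 runs 4, rem=0, completes. Q0=[] Q1=[] Q2=[P2]
t=34-40: P2@Q2 runs 6, rem=0, completes. Q0=[] Q1=[] Q2=[]

Answer: 0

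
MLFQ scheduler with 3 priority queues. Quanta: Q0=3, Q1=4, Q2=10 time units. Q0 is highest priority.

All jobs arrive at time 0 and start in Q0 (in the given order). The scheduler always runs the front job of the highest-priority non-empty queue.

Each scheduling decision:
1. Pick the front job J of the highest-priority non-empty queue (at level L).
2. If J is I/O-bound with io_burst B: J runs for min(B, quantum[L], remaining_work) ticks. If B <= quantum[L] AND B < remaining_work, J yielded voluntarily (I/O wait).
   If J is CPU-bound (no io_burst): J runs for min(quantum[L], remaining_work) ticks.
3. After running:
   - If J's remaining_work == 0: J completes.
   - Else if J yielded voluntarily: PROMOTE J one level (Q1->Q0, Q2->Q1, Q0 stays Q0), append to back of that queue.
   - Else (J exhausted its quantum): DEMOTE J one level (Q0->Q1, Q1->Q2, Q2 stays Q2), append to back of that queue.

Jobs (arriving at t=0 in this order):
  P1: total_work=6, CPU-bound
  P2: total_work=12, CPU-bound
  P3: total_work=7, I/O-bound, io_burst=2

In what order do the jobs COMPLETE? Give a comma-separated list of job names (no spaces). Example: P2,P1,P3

t=0-3: P1@Q0 runs 3, rem=3, quantum used, demote→Q1. Q0=[P2,P3] Q1=[P1] Q2=[]
t=3-6: P2@Q0 runs 3, rem=9, quantum used, demote→Q1. Q0=[P3] Q1=[P1,P2] Q2=[]
t=6-8: P3@Q0 runs 2, rem=5, I/O yield, promote→Q0. Q0=[P3] Q1=[P1,P2] Q2=[]
t=8-10: P3@Q0 runs 2, rem=3, I/O yield, promote→Q0. Q0=[P3] Q1=[P1,P2] Q2=[]
t=10-12: P3@Q0 runs 2, rem=1, I/O yield, promote→Q0. Q0=[P3] Q1=[P1,P2] Q2=[]
t=12-13: P3@Q0 runs 1, rem=0, completes. Q0=[] Q1=[P1,P2] Q2=[]
t=13-16: P1@Q1 runs 3, rem=0, completes. Q0=[] Q1=[P2] Q2=[]
t=16-20: P2@Q1 runs 4, rem=5, quantum used, demote→Q2. Q0=[] Q1=[] Q2=[P2]
t=20-25: P2@Q2 runs 5, rem=0, completes. Q0=[] Q1=[] Q2=[]

Answer: P3,P1,P2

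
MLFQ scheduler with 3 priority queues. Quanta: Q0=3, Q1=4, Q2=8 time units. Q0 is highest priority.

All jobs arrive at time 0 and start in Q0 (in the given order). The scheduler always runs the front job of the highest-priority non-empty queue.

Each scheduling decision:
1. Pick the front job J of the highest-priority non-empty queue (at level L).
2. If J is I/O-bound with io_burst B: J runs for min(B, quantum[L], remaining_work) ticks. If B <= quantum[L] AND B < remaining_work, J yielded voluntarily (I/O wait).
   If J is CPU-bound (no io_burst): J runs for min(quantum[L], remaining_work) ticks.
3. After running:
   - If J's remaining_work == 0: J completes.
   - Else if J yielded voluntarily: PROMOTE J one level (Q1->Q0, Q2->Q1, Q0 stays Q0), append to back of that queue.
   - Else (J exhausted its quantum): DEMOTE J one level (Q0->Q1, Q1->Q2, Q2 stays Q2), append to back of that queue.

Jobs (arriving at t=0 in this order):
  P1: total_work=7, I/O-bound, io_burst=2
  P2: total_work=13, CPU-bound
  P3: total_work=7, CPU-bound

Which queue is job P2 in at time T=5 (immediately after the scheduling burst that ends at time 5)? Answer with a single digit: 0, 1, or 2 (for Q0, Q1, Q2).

Answer: 1

Derivation:
t=0-2: P1@Q0 runs 2, rem=5, I/O yield, promote→Q0. Q0=[P2,P3,P1] Q1=[] Q2=[]
t=2-5: P2@Q0 runs 3, rem=10, quantum used, demote→Q1. Q0=[P3,P1] Q1=[P2] Q2=[]
t=5-8: P3@Q0 runs 3, rem=4, quantum used, demote→Q1. Q0=[P1] Q1=[P2,P3] Q2=[]
t=8-10: P1@Q0 runs 2, rem=3, I/O yield, promote→Q0. Q0=[P1] Q1=[P2,P3] Q2=[]
t=10-12: P1@Q0 runs 2, rem=1, I/O yield, promote→Q0. Q0=[P1] Q1=[P2,P3] Q2=[]
t=12-13: P1@Q0 runs 1, rem=0, completes. Q0=[] Q1=[P2,P3] Q2=[]
t=13-17: P2@Q1 runs 4, rem=6, quantum used, demote→Q2. Q0=[] Q1=[P3] Q2=[P2]
t=17-21: P3@Q1 runs 4, rem=0, completes. Q0=[] Q1=[] Q2=[P2]
t=21-27: P2@Q2 runs 6, rem=0, completes. Q0=[] Q1=[] Q2=[]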